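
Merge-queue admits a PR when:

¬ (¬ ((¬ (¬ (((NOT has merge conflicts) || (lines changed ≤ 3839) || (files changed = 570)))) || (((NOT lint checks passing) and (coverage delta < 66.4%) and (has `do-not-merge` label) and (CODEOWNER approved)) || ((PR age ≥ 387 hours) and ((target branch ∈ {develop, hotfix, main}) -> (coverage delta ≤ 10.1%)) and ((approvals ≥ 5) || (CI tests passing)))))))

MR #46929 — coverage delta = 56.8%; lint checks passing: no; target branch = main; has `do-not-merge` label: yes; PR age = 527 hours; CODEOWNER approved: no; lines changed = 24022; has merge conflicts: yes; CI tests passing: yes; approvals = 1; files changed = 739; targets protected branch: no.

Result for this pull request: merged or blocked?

Blocked

Atomic conditions:
  NOT has merge conflicts: yes → false
  lines changed ≤ 3839: 24022 ≤ 3839 is false
  files changed = 570: 739 == 570 is false
  NOT lint checks passing: no → true
  coverage delta < 66.4%: 56.8 < 66.4 is true
  has `do-not-merge` label: yes → true
  CODEOWNER approved: no → false
  PR age ≥ 387 hours: 527 ≥ 387 is true
  target branch ∈ {develop, hotfix, main}: main is in the set → true
  coverage delta ≤ 10.1%: 56.8 ≤ 10.1 is false
  approvals ≥ 5: 1 ≥ 5 is false
  CI tests passing: yes → true
Combine:
[1.1.1.1.1] false OR false OR false = false
[1.1.1.1] NOT false = true
[1.1.1] NOT true = false
[1.1.2.1] true AND true AND true AND false = false
[1.1.2.2.2] true → false = false
[1.1.2.2.3] false OR true = true
[1.1.2.2] true AND false AND true = false
[1.1.2] false OR false = false
[1.1] false OR false = false
[1] NOT false = true
[root] NOT true = false
Overall: false → blocked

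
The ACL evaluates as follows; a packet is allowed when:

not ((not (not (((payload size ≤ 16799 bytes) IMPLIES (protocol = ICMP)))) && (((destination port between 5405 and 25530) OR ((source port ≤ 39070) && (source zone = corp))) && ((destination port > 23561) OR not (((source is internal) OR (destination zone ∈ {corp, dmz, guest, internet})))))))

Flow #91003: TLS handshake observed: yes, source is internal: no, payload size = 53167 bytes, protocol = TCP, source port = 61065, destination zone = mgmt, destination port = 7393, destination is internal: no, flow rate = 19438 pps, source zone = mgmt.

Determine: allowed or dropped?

Atomic conditions:
  payload size ≤ 16799 bytes: 53167 ≤ 16799 is false
  protocol = ICMP: TCP == ICMP is false
  destination port between 5405 and 25530: 7393 in [5405, 25530] is true
  source port ≤ 39070: 61065 ≤ 39070 is false
  source zone = corp: mgmt == corp is false
  destination port > 23561: 7393 > 23561 is false
  source is internal: no → false
  destination zone ∈ {corp, dmz, guest, internet}: mgmt is not in the set → false
Combine:
[1.1.1.1] false → false (antecedent false ⇒ implication holds) = true
[1.1.1] NOT true = false
[1.1] NOT false = true
[1.2.1.2] false AND false = false
[1.2.1] true OR false = true
[1.2.2.2.1] false OR false = false
[1.2.2.2] NOT false = true
[1.2.2] false OR true = true
[1.2] true AND true = true
[1] true AND true = true
[root] NOT true = false
Overall: false → dropped

Dropped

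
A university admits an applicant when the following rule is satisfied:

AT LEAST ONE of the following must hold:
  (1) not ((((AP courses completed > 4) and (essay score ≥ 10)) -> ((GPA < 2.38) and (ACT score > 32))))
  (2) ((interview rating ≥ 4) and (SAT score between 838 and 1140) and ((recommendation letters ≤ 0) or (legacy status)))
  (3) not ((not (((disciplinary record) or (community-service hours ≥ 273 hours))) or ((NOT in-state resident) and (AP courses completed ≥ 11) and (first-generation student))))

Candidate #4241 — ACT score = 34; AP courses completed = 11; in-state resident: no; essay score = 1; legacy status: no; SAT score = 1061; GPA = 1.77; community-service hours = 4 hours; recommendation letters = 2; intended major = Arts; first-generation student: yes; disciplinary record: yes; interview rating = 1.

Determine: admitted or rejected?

Rejected

Atomic conditions:
  AP courses completed > 4: 11 > 4 is true
  essay score ≥ 10: 1 ≥ 10 is false
  GPA < 2.38: 1.77 < 2.38 is true
  ACT score > 32: 34 > 32 is true
  interview rating ≥ 4: 1 ≥ 4 is false
  SAT score between 838 and 1140: 1061 in [838, 1140] is true
  recommendation letters ≤ 0: 2 ≤ 0 is false
  legacy status: no → false
  disciplinary record: yes → true
  community-service hours ≥ 273 hours: 4 ≥ 273 is false
  NOT in-state resident: no → true
  AP courses completed ≥ 11: 11 ≥ 11 is true
  first-generation student: yes → true
Combine:
[1.1.1] true AND false = false
[1.1.2] true AND true = true
[1.1] false → true (antecedent false ⇒ implication holds) = true
[1] NOT true = false
[2.3] false OR false = false
[2] false AND true AND false = false
[3.1.1.1] true OR false = true
[3.1.1] NOT true = false
[3.1.2] true AND true AND true = true
[3.1] false OR true = true
[3] NOT true = false
[root] false OR false OR false = false
Overall: false → rejected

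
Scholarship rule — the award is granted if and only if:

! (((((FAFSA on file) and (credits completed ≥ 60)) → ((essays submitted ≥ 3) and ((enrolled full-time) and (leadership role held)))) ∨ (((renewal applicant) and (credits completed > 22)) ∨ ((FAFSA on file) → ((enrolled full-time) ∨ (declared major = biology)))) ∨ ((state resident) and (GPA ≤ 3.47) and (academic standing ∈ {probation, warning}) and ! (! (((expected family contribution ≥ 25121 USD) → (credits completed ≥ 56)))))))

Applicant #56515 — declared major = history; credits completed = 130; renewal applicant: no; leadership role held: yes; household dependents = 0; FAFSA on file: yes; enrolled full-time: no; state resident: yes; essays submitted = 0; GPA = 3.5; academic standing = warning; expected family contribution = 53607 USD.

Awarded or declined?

Atomic conditions:
  FAFSA on file: yes → true
  credits completed ≥ 60: 130 ≥ 60 is true
  essays submitted ≥ 3: 0 ≥ 3 is false
  enrolled full-time: no → false
  leadership role held: yes → true
  renewal applicant: no → false
  credits completed > 22: 130 > 22 is true
  declared major = biology: history == biology is false
  state resident: yes → true
  GPA ≤ 3.47: 3.5 ≤ 3.47 is false
  academic standing ∈ {probation, warning}: warning is in the set → true
  expected family contribution ≥ 25121 USD: 53607 ≥ 25121 is true
  credits completed ≥ 56: 130 ≥ 56 is true
Combine:
[1.1.1] true AND true = true
[1.1.2.2] false AND true = false
[1.1.2] false AND false = false
[1.1] true → false = false
[1.2.1] false AND true = false
[1.2.2.2] false OR false = false
[1.2.2] true → false = false
[1.2] false OR false = false
[1.3.4.1.1] true → true = true
[1.3.4.1] NOT true = false
[1.3.4] NOT false = true
[1.3] true AND false AND true AND true = false
[1] false OR false OR false = false
[root] NOT false = true
Overall: true → awarded

Awarded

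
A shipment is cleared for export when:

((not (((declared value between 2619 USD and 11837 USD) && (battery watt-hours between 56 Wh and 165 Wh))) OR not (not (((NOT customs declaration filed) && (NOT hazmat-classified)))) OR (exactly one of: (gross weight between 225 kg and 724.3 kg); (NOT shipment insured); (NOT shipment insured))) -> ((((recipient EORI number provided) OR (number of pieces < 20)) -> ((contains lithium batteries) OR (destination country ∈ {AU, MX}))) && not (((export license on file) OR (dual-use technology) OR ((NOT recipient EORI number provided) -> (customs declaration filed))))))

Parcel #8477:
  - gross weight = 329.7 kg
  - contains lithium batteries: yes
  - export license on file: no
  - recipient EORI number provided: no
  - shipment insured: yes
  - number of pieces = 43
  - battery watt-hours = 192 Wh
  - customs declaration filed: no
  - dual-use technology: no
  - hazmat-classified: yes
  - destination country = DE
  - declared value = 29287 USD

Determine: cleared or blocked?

Cleared

Atomic conditions:
  declared value between 2619 USD and 11837 USD: 29287 in [2619, 11837] is false
  battery watt-hours between 56 Wh and 165 Wh: 192 in [56, 165] is false
  NOT customs declaration filed: no → true
  NOT hazmat-classified: yes → false
  gross weight between 225 kg and 724.3 kg: 329.7 in [225, 724.3] is true
  NOT shipment insured: yes → false
  recipient EORI number provided: no → false
  number of pieces < 20: 43 < 20 is false
  contains lithium batteries: yes → true
  destination country ∈ {AU, MX}: DE is not in the set → false
  export license on file: no → false
  dual-use technology: no → false
  NOT recipient EORI number provided: no → true
  customs declaration filed: no → false
Combine:
[1.1.1] false AND false = false
[1.1] NOT false = true
[1.2.1.1] true AND false = false
[1.2.1] NOT false = true
[1.2] NOT true = false
[1.3] exactly-one(true, false, false) = true
[1] true OR false OR true = true
[2.1.1] false OR false = false
[2.1.2] true OR false = true
[2.1] false → true (antecedent false ⇒ implication holds) = true
[2.2.1.3] true → false = false
[2.2.1] false OR false OR false = false
[2.2] NOT false = true
[2] true AND true = true
[root] true → true = true
Overall: true → cleared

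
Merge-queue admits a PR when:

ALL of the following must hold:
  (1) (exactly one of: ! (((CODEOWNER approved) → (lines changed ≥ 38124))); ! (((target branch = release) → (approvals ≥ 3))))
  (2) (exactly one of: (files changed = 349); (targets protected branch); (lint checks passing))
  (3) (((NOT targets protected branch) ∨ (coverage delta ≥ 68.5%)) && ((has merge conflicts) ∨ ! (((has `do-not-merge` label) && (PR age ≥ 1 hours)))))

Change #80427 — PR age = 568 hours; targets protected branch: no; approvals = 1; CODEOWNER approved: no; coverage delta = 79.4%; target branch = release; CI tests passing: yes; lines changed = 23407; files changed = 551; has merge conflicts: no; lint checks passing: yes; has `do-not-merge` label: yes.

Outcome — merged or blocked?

Atomic conditions:
  CODEOWNER approved: no → false
  lines changed ≥ 38124: 23407 ≥ 38124 is false
  target branch = release: release == release is true
  approvals ≥ 3: 1 ≥ 3 is false
  files changed = 349: 551 == 349 is false
  targets protected branch: no → false
  lint checks passing: yes → true
  NOT targets protected branch: no → true
  coverage delta ≥ 68.5%: 79.4 ≥ 68.5 is true
  has merge conflicts: no → false
  has `do-not-merge` label: yes → true
  PR age ≥ 1 hours: 568 ≥ 1 is true
Combine:
[1.1.1] false → false (antecedent false ⇒ implication holds) = true
[1.1] NOT true = false
[1.2.1] true → false = false
[1.2] NOT false = true
[1] exactly-one(false, true) = true
[2] exactly-one(false, false, true) = true
[3.1] true OR true = true
[3.2.2.1] true AND true = true
[3.2.2] NOT true = false
[3.2] false OR false = false
[3] true AND false = false
[root] true AND true AND false = false
Overall: false → blocked

Blocked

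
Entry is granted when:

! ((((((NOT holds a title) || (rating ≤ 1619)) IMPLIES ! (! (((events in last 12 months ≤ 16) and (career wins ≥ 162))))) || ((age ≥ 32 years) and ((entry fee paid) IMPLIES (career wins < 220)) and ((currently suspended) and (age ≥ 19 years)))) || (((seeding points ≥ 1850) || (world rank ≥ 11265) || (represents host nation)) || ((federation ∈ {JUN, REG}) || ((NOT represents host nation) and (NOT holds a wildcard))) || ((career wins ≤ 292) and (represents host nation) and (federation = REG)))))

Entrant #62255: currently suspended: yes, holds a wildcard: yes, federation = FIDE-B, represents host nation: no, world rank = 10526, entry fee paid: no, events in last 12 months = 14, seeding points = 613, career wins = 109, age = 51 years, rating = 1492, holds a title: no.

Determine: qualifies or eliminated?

Atomic conditions:
  NOT holds a title: no → true
  rating ≤ 1619: 1492 ≤ 1619 is true
  events in last 12 months ≤ 16: 14 ≤ 16 is true
  career wins ≥ 162: 109 ≥ 162 is false
  age ≥ 32 years: 51 ≥ 32 is true
  entry fee paid: no → false
  career wins < 220: 109 < 220 is true
  currently suspended: yes → true
  age ≥ 19 years: 51 ≥ 19 is true
  seeding points ≥ 1850: 613 ≥ 1850 is false
  world rank ≥ 11265: 10526 ≥ 11265 is false
  represents host nation: no → false
  federation ∈ {JUN, REG}: FIDE-B is not in the set → false
  NOT represents host nation: no → true
  NOT holds a wildcard: yes → false
  career wins ≤ 292: 109 ≤ 292 is true
  federation = REG: FIDE-B == REG is false
Combine:
[1.1.1.1] true OR true = true
[1.1.1.2.1.1] true AND false = false
[1.1.1.2.1] NOT false = true
[1.1.1.2] NOT true = false
[1.1.1] true → false = false
[1.1.2.2] false → true (antecedent false ⇒ implication holds) = true
[1.1.2.3] true AND true = true
[1.1.2] true AND true AND true = true
[1.1] false OR true = true
[1.2.1] false OR false OR false = false
[1.2.2.2] true AND false = false
[1.2.2] false OR false = false
[1.2.3] true AND false AND false = false
[1.2] false OR false OR false = false
[1] true OR false = true
[root] NOT true = false
Overall: false → eliminated

Eliminated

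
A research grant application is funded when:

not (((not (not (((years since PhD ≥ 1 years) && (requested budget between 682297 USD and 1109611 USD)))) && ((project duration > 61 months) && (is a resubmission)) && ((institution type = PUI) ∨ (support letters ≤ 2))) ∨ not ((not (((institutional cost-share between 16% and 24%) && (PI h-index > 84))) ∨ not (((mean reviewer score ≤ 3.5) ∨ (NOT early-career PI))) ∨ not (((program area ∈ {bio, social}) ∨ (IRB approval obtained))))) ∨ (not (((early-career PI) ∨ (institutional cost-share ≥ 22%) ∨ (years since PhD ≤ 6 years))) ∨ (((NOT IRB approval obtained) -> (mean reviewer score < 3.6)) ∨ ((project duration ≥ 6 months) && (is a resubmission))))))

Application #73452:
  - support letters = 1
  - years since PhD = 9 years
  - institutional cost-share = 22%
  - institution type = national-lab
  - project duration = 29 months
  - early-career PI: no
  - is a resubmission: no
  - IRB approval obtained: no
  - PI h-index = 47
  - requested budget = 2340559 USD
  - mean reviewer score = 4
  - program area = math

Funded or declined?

Atomic conditions:
  years since PhD ≥ 1 years: 9 ≥ 1 is true
  requested budget between 682297 USD and 1109611 USD: 2340559 in [682297, 1109611] is false
  project duration > 61 months: 29 > 61 is false
  is a resubmission: no → false
  institution type = PUI: national-lab == PUI is false
  support letters ≤ 2: 1 ≤ 2 is true
  institutional cost-share between 16% and 24%: 22 in [16, 24] is true
  PI h-index > 84: 47 > 84 is false
  mean reviewer score ≤ 3.5: 4 ≤ 3.5 is false
  NOT early-career PI: no → true
  program area ∈ {bio, social}: math is not in the set → false
  IRB approval obtained: no → false
  early-career PI: no → false
  institutional cost-share ≥ 22%: 22 ≥ 22 is true
  years since PhD ≤ 6 years: 9 ≤ 6 is false
  NOT IRB approval obtained: no → true
  mean reviewer score < 3.6: 4 < 3.6 is false
  project duration ≥ 6 months: 29 ≥ 6 is true
Combine:
[1.1.1.1.1] true AND false = false
[1.1.1.1] NOT false = true
[1.1.1] NOT true = false
[1.1.2] false AND false = false
[1.1.3] false OR true = true
[1.1] false AND false AND true = false
[1.2.1.1.1] true AND false = false
[1.2.1.1] NOT false = true
[1.2.1.2.1] false OR true = true
[1.2.1.2] NOT true = false
[1.2.1.3.1] false OR false = false
[1.2.1.3] NOT false = true
[1.2.1] true OR false OR true = true
[1.2] NOT true = false
[1.3.1.1] false OR true OR false = true
[1.3.1] NOT true = false
[1.3.2.1] true → false = false
[1.3.2.2] true AND false = false
[1.3.2] false OR false = false
[1.3] false OR false = false
[1] false OR false OR false = false
[root] NOT false = true
Overall: true → funded

Funded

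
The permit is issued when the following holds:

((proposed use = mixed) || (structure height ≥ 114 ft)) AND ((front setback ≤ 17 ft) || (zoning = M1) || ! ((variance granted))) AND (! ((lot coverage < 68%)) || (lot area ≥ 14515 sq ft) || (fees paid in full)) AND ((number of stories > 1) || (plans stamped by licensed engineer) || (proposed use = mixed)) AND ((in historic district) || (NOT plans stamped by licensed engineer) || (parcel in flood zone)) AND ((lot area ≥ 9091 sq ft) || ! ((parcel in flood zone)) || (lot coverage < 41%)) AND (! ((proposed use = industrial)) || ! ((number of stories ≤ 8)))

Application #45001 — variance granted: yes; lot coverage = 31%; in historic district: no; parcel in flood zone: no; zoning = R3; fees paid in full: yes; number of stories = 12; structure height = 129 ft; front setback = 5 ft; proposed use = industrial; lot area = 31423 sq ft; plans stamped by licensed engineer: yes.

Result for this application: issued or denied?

Atomic conditions:
  proposed use = mixed: industrial == mixed is false
  structure height ≥ 114 ft: 129 ≥ 114 is true
  front setback ≤ 17 ft: 5 ≤ 17 is true
  zoning = M1: R3 == M1 is false
  variance granted: yes → true
  lot coverage < 68%: 31 < 68 is true
  lot area ≥ 14515 sq ft: 31423 ≥ 14515 is true
  fees paid in full: yes → true
  number of stories > 1: 12 > 1 is true
  plans stamped by licensed engineer: yes → true
  in historic district: no → false
  NOT plans stamped by licensed engineer: yes → false
  parcel in flood zone: no → false
  lot area ≥ 9091 sq ft: 31423 ≥ 9091 is true
  lot coverage < 41%: 31 < 41 is true
  proposed use = industrial: industrial == industrial is true
  number of stories ≤ 8: 12 ≤ 8 is false
Combine:
[1] false OR true = true
[2.3] NOT true = false
[2] true OR false OR false = true
[3.1] NOT true = false
[3] false OR true OR true = true
[4] true OR true OR false = true
[5] false OR false OR false = false
[6.2] NOT false = true
[6] true OR true OR true = true
[7.1] NOT true = false
[7.2] NOT false = true
[7] false OR true = true
[root] true AND true AND true AND true AND false AND true AND true = false
Overall: false → denied

Denied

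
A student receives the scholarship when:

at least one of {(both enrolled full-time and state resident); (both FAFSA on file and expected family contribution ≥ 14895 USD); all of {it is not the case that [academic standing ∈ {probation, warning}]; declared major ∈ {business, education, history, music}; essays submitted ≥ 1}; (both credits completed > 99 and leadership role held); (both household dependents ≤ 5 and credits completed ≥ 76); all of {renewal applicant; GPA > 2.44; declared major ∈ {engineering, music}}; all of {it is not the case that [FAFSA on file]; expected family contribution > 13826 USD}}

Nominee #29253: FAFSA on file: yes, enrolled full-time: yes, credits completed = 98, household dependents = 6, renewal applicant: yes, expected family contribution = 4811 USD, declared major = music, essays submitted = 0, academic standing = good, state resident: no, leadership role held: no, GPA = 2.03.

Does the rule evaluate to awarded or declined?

Declined

Atomic conditions:
  enrolled full-time: yes → true
  state resident: no → false
  FAFSA on file: yes → true
  expected family contribution ≥ 14895 USD: 4811 ≥ 14895 is false
  academic standing ∈ {probation, warning}: good is not in the set → false
  declared major ∈ {business, education, history, music}: music is in the set → true
  essays submitted ≥ 1: 0 ≥ 1 is false
  credits completed > 99: 98 > 99 is false
  leadership role held: no → false
  household dependents ≤ 5: 6 ≤ 5 is false
  credits completed ≥ 76: 98 ≥ 76 is true
  renewal applicant: yes → true
  GPA > 2.44: 2.03 > 2.44 is false
  declared major ∈ {engineering, music}: music is in the set → true
  expected family contribution > 13826 USD: 4811 > 13826 is false
Combine:
[1] true AND false = false
[2] true AND false = false
[3.1] NOT false = true
[3] true AND true AND false = false
[4] false AND false = false
[5] false AND true = false
[6] true AND false AND true = false
[7.1] NOT true = false
[7] false AND false = false
[root] false OR false OR false OR false OR false OR false OR false = false
Overall: false → declined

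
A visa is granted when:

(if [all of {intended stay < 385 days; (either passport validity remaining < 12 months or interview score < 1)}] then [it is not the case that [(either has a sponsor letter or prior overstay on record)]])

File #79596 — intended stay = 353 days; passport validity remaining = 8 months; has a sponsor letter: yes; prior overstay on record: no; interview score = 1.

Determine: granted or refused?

Atomic conditions:
  intended stay < 385 days: 353 < 385 is true
  passport validity remaining < 12 months: 8 < 12 is true
  interview score < 1: 1 < 1 is false
  has a sponsor letter: yes → true
  prior overstay on record: no → false
Combine:
[1.2] true OR false = true
[1] true AND true = true
[2.1] true OR false = true
[2] NOT true = false
[root] true → false = false
Overall: false → refused

Refused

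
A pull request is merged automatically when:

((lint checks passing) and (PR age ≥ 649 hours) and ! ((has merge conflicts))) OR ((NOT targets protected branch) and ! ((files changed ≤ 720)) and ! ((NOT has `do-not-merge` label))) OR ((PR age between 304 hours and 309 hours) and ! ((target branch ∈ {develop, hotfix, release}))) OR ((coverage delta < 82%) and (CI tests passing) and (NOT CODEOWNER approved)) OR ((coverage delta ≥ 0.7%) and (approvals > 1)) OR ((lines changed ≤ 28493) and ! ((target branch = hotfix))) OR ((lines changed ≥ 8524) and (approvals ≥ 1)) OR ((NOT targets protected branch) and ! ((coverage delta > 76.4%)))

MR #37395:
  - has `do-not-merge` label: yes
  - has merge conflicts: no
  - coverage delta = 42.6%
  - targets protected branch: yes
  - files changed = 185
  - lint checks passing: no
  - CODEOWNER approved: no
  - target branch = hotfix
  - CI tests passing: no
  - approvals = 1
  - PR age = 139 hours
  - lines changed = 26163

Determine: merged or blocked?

Merged

Atomic conditions:
  lint checks passing: no → false
  PR age ≥ 649 hours: 139 ≥ 649 is false
  has merge conflicts: no → false
  NOT targets protected branch: yes → false
  files changed ≤ 720: 185 ≤ 720 is true
  NOT has `do-not-merge` label: yes → false
  PR age between 304 hours and 309 hours: 139 in [304, 309] is false
  target branch ∈ {develop, hotfix, release}: hotfix is in the set → true
  coverage delta < 82%: 42.6 < 82 is true
  CI tests passing: no → false
  NOT CODEOWNER approved: no → true
  coverage delta ≥ 0.7%: 42.6 ≥ 0.7 is true
  approvals > 1: 1 > 1 is false
  lines changed ≤ 28493: 26163 ≤ 28493 is true
  target branch = hotfix: hotfix == hotfix is true
  lines changed ≥ 8524: 26163 ≥ 8524 is true
  approvals ≥ 1: 1 ≥ 1 is true
  coverage delta > 76.4%: 42.6 > 76.4 is false
Combine:
[1.3] NOT false = true
[1] false AND false AND true = false
[2.2] NOT true = false
[2.3] NOT false = true
[2] false AND false AND true = false
[3.2] NOT true = false
[3] false AND false = false
[4] true AND false AND true = false
[5] true AND false = false
[6.2] NOT true = false
[6] true AND false = false
[7] true AND true = true
[8.2] NOT false = true
[8] false AND true = false
[root] false OR false OR false OR false OR false OR false OR true OR false = true
Overall: true → merged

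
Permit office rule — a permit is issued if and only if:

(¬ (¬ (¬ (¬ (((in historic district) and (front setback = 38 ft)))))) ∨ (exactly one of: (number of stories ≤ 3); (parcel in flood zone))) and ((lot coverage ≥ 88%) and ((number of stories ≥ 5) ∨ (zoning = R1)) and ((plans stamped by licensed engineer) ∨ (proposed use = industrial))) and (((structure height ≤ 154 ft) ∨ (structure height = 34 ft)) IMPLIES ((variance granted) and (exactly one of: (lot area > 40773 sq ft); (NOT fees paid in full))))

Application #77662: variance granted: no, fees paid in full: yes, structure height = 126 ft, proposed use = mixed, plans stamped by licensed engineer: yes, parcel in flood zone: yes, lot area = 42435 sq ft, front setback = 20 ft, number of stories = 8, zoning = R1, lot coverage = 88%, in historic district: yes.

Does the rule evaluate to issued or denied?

Denied

Atomic conditions:
  in historic district: yes → true
  front setback = 38 ft: 20 == 38 is false
  number of stories ≤ 3: 8 ≤ 3 is false
  parcel in flood zone: yes → true
  lot coverage ≥ 88%: 88 ≥ 88 is true
  number of stories ≥ 5: 8 ≥ 5 is true
  zoning = R1: R1 == R1 is true
  plans stamped by licensed engineer: yes → true
  proposed use = industrial: mixed == industrial is false
  structure height ≤ 154 ft: 126 ≤ 154 is true
  structure height = 34 ft: 126 == 34 is false
  variance granted: no → false
  lot area > 40773 sq ft: 42435 > 40773 is true
  NOT fees paid in full: yes → false
Combine:
[1.1.1.1.1.1] true AND false = false
[1.1.1.1.1] NOT false = true
[1.1.1.1] NOT true = false
[1.1.1] NOT false = true
[1.1] NOT true = false
[1.2] exactly-one(false, true) = true
[1] false OR true = true
[2.2] true OR true = true
[2.3] true OR false = true
[2] true AND true AND true = true
[3.1] true OR false = true
[3.2.2] exactly-one(true, false) = true
[3.2] false AND true = false
[3] true → false = false
[root] true AND true AND false = false
Overall: false → denied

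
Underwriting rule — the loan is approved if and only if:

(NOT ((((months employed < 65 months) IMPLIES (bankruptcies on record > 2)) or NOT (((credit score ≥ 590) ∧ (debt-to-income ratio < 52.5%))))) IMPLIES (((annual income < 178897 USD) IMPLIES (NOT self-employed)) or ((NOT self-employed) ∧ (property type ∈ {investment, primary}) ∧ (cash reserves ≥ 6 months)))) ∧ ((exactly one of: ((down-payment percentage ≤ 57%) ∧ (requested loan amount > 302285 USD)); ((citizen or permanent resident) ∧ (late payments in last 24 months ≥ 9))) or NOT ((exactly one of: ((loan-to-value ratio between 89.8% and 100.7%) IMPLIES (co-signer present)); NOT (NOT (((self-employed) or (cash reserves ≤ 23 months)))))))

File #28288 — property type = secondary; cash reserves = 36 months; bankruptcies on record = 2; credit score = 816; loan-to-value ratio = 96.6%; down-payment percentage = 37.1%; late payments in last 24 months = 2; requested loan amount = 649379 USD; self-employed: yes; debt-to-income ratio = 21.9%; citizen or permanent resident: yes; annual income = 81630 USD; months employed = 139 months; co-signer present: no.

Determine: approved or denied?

Atomic conditions:
  months employed < 65 months: 139 < 65 is false
  bankruptcies on record > 2: 2 > 2 is false
  credit score ≥ 590: 816 ≥ 590 is true
  debt-to-income ratio < 52.5%: 21.9 < 52.5 is true
  annual income < 178897 USD: 81630 < 178897 is true
  NOT self-employed: yes → false
  property type ∈ {investment, primary}: secondary is not in the set → false
  cash reserves ≥ 6 months: 36 ≥ 6 is true
  down-payment percentage ≤ 57%: 37.1 ≤ 57 is true
  requested loan amount > 302285 USD: 649379 > 302285 is true
  citizen or permanent resident: yes → true
  late payments in last 24 months ≥ 9: 2 ≥ 9 is false
  loan-to-value ratio between 89.8% and 100.7%: 96.6 in [89.8, 100.7] is true
  co-signer present: no → false
  self-employed: yes → true
  cash reserves ≤ 23 months: 36 ≤ 23 is false
Combine:
[1.1.1.1] false → false (antecedent false ⇒ implication holds) = true
[1.1.1.2.1] true AND true = true
[1.1.1.2] NOT true = false
[1.1.1] true OR false = true
[1.1] NOT true = false
[1.2.1] true → false = false
[1.2.2] false AND false AND true = false
[1.2] false OR false = false
[1] false → false (antecedent false ⇒ implication holds) = true
[2.1.1] true AND true = true
[2.1.2] true AND false = false
[2.1] exactly-one(true, false) = true
[2.2.1.1] true → false = false
[2.2.1.2.1.1] true OR false = true
[2.2.1.2.1] NOT true = false
[2.2.1.2] NOT false = true
[2.2.1] exactly-one(false, true) = true
[2.2] NOT true = false
[2] true OR false = true
[root] true AND true = true
Overall: true → approved

Approved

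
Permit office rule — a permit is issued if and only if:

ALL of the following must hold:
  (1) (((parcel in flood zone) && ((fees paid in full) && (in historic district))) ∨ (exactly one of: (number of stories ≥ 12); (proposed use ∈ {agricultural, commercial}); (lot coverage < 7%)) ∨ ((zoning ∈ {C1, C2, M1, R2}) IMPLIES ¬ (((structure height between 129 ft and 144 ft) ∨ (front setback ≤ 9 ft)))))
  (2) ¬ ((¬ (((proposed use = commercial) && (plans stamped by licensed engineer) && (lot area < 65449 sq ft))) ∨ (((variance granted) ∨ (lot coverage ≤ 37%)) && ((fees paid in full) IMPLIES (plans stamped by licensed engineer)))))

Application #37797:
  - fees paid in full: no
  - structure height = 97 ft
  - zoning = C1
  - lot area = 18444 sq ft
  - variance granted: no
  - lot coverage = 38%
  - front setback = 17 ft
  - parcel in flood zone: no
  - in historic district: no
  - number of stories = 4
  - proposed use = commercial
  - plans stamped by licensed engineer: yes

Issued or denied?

Issued

Atomic conditions:
  parcel in flood zone: no → false
  fees paid in full: no → false
  in historic district: no → false
  number of stories ≥ 12: 4 ≥ 12 is false
  proposed use ∈ {agricultural, commercial}: commercial is in the set → true
  lot coverage < 7%: 38 < 7 is false
  zoning ∈ {C1, C2, M1, R2}: C1 is in the set → true
  structure height between 129 ft and 144 ft: 97 in [129, 144] is false
  front setback ≤ 9 ft: 17 ≤ 9 is false
  proposed use = commercial: commercial == commercial is true
  plans stamped by licensed engineer: yes → true
  lot area < 65449 sq ft: 18444 < 65449 is true
  variance granted: no → false
  lot coverage ≤ 37%: 38 ≤ 37 is false
Combine:
[1.1.2] false AND false = false
[1.1] false AND false = false
[1.2] exactly-one(false, true, false) = true
[1.3.2.1] false OR false = false
[1.3.2] NOT false = true
[1.3] true → true = true
[1] false OR true OR true = true
[2.1.1.1] true AND true AND true = true
[2.1.1] NOT true = false
[2.1.2.1] false OR false = false
[2.1.2.2] false → true (antecedent false ⇒ implication holds) = true
[2.1.2] false AND true = false
[2.1] false OR false = false
[2] NOT false = true
[root] true AND true = true
Overall: true → issued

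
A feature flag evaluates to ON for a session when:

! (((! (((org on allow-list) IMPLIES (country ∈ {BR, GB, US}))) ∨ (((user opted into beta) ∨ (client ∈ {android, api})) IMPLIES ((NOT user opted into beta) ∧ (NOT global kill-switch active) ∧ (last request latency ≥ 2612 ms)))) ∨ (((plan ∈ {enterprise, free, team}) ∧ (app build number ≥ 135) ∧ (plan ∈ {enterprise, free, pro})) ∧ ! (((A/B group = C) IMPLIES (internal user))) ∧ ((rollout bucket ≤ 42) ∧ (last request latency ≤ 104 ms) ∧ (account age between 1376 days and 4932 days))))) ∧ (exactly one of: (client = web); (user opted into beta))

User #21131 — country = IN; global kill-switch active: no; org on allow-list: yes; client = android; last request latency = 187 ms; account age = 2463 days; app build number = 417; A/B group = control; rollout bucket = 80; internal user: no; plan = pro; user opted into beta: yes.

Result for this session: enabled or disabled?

Atomic conditions:
  org on allow-list: yes → true
  country ∈ {BR, GB, US}: IN is not in the set → false
  user opted into beta: yes → true
  client ∈ {android, api}: android is in the set → true
  NOT user opted into beta: yes → false
  NOT global kill-switch active: no → true
  last request latency ≥ 2612 ms: 187 ≥ 2612 is false
  plan ∈ {enterprise, free, team}: pro is not in the set → false
  app build number ≥ 135: 417 ≥ 135 is true
  plan ∈ {enterprise, free, pro}: pro is in the set → true
  A/B group = C: control == C is false
  internal user: no → false
  rollout bucket ≤ 42: 80 ≤ 42 is false
  last request latency ≤ 104 ms: 187 ≤ 104 is false
  account age between 1376 days and 4932 days: 2463 in [1376, 4932] is true
  client = web: android == web is false
Combine:
[1.1.1.1.1] true → false = false
[1.1.1.1] NOT false = true
[1.1.1.2.1] true OR true = true
[1.1.1.2.2] false AND true AND false = false
[1.1.1.2] true → false = false
[1.1.1] true OR false = true
[1.1.2.1] false AND true AND true = false
[1.1.2.2.1] false → false (antecedent false ⇒ implication holds) = true
[1.1.2.2] NOT true = false
[1.1.2.3] false AND false AND true = false
[1.1.2] false AND false AND false = false
[1.1] true OR false = true
[1] NOT true = false
[2] exactly-one(false, true) = true
[root] false AND true = false
Overall: false → disabled

Disabled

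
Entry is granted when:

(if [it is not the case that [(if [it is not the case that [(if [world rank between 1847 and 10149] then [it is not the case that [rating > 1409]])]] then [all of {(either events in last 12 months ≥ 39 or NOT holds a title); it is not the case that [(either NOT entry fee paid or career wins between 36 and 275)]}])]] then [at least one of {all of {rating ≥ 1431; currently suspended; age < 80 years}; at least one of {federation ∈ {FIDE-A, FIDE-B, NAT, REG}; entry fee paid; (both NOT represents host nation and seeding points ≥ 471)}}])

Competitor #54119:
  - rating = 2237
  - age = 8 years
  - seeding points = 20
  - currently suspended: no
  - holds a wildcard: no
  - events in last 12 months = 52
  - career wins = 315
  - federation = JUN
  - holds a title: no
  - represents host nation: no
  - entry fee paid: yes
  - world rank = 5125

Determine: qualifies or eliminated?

Qualifies

Atomic conditions:
  world rank between 1847 and 10149: 5125 in [1847, 10149] is true
  rating > 1409: 2237 > 1409 is true
  events in last 12 months ≥ 39: 52 ≥ 39 is true
  NOT holds a title: no → true
  NOT entry fee paid: yes → false
  career wins between 36 and 275: 315 in [36, 275] is false
  rating ≥ 1431: 2237 ≥ 1431 is true
  currently suspended: no → false
  age < 80 years: 8 < 80 is true
  federation ∈ {FIDE-A, FIDE-B, NAT, REG}: JUN is not in the set → false
  entry fee paid: yes → true
  NOT represents host nation: no → true
  seeding points ≥ 471: 20 ≥ 471 is false
Combine:
[1.1.1.1.2] NOT true = false
[1.1.1.1] true → false = false
[1.1.1] NOT false = true
[1.1.2.1] true OR true = true
[1.1.2.2.1] false OR false = false
[1.1.2.2] NOT false = true
[1.1.2] true AND true = true
[1.1] true → true = true
[1] NOT true = false
[2.1] true AND false AND true = false
[2.2.3] true AND false = false
[2.2] false OR true OR false = true
[2] false OR true = true
[root] false → true (antecedent false ⇒ implication holds) = true
Overall: true → qualifies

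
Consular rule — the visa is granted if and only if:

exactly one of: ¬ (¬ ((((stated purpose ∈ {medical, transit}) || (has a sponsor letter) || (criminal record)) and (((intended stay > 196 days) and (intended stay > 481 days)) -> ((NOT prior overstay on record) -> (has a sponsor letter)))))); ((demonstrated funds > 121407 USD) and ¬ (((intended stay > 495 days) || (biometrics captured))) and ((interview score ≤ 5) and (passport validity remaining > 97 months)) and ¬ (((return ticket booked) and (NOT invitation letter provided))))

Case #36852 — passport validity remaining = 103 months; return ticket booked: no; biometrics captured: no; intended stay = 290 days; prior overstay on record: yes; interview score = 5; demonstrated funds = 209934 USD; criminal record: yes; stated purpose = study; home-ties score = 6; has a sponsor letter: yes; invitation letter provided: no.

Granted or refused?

Refused

Atomic conditions:
  stated purpose ∈ {medical, transit}: study is not in the set → false
  has a sponsor letter: yes → true
  criminal record: yes → true
  intended stay > 196 days: 290 > 196 is true
  intended stay > 481 days: 290 > 481 is false
  NOT prior overstay on record: yes → false
  demonstrated funds > 121407 USD: 209934 > 121407 is true
  intended stay > 495 days: 290 > 495 is false
  biometrics captured: no → false
  interview score ≤ 5: 5 ≤ 5 is true
  passport validity remaining > 97 months: 103 > 97 is true
  return ticket booked: no → false
  NOT invitation letter provided: no → true
Combine:
[1.1.1.1] false OR true OR true = true
[1.1.1.2.1] true AND false = false
[1.1.1.2.2] false → true (antecedent false ⇒ implication holds) = true
[1.1.1.2] false → true (antecedent false ⇒ implication holds) = true
[1.1.1] true AND true = true
[1.1] NOT true = false
[1] NOT false = true
[2.2.1] false OR false = false
[2.2] NOT false = true
[2.3] true AND true = true
[2.4.1] false AND true = false
[2.4] NOT false = true
[2] true AND true AND true AND true = true
[root] exactly-one(true, true) = false
Overall: false → refused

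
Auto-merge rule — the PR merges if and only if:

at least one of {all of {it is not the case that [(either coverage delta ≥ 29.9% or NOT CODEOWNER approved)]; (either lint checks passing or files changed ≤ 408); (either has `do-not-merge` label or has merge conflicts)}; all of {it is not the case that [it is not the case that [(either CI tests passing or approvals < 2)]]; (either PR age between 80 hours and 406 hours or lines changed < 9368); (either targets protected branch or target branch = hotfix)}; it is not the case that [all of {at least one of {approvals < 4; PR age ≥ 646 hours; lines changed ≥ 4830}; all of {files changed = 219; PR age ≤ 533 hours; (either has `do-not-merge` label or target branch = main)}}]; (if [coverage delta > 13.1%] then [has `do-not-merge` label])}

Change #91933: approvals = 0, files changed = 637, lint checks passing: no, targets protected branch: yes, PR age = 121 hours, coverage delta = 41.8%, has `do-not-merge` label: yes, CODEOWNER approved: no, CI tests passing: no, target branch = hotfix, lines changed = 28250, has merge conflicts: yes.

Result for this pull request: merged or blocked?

Merged

Atomic conditions:
  coverage delta ≥ 29.9%: 41.8 ≥ 29.9 is true
  NOT CODEOWNER approved: no → true
  lint checks passing: no → false
  files changed ≤ 408: 637 ≤ 408 is false
  has `do-not-merge` label: yes → true
  has merge conflicts: yes → true
  CI tests passing: no → false
  approvals < 2: 0 < 2 is true
  PR age between 80 hours and 406 hours: 121 in [80, 406] is true
  lines changed < 9368: 28250 < 9368 is false
  targets protected branch: yes → true
  target branch = hotfix: hotfix == hotfix is true
  approvals < 4: 0 < 4 is true
  PR age ≥ 646 hours: 121 ≥ 646 is false
  lines changed ≥ 4830: 28250 ≥ 4830 is true
  files changed = 219: 637 == 219 is false
  PR age ≤ 533 hours: 121 ≤ 533 is true
  target branch = main: hotfix == main is false
  coverage delta > 13.1%: 41.8 > 13.1 is true
Combine:
[1.1.1] true OR true = true
[1.1] NOT true = false
[1.2] false OR false = false
[1.3] true OR true = true
[1] false AND false AND true = false
[2.1.1.1] false OR true = true
[2.1.1] NOT true = false
[2.1] NOT false = true
[2.2] true OR false = true
[2.3] true OR true = true
[2] true AND true AND true = true
[3.1.1] true OR false OR true = true
[3.1.2.3] true OR false = true
[3.1.2] false AND true AND true = false
[3.1] true AND false = false
[3] NOT false = true
[4] true → true = true
[root] false OR true OR true OR true = true
Overall: true → merged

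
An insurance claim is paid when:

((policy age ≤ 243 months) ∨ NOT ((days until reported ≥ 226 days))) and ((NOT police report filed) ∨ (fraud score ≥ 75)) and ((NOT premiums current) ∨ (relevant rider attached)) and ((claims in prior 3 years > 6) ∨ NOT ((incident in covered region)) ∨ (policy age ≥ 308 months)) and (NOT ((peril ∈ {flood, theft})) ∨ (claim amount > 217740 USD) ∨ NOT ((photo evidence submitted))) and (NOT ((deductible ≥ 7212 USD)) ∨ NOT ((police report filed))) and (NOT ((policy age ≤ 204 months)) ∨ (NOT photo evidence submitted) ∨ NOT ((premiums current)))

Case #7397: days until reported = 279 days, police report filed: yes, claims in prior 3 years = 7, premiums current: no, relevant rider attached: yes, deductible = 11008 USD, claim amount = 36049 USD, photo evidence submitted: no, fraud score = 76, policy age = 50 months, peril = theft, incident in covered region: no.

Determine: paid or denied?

Atomic conditions:
  policy age ≤ 243 months: 50 ≤ 243 is true
  days until reported ≥ 226 days: 279 ≥ 226 is true
  NOT police report filed: yes → false
  fraud score ≥ 75: 76 ≥ 75 is true
  NOT premiums current: no → true
  relevant rider attached: yes → true
  claims in prior 3 years > 6: 7 > 6 is true
  incident in covered region: no → false
  policy age ≥ 308 months: 50 ≥ 308 is false
  peril ∈ {flood, theft}: theft is in the set → true
  claim amount > 217740 USD: 36049 > 217740 is false
  photo evidence submitted: no → false
  deductible ≥ 7212 USD: 11008 ≥ 7212 is true
  police report filed: yes → true
  policy age ≤ 204 months: 50 ≤ 204 is true
  NOT photo evidence submitted: no → true
  premiums current: no → false
Combine:
[1.2] NOT true = false
[1] true OR false = true
[2] false OR true = true
[3] true OR true = true
[4.2] NOT false = true
[4] true OR true OR false = true
[5.1] NOT true = false
[5.3] NOT false = true
[5] false OR false OR true = true
[6.1] NOT true = false
[6.2] NOT true = false
[6] false OR false = false
[7.1] NOT true = false
[7.3] NOT false = true
[7] false OR true OR true = true
[root] true AND true AND true AND true AND true AND false AND true = false
Overall: false → denied

Denied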